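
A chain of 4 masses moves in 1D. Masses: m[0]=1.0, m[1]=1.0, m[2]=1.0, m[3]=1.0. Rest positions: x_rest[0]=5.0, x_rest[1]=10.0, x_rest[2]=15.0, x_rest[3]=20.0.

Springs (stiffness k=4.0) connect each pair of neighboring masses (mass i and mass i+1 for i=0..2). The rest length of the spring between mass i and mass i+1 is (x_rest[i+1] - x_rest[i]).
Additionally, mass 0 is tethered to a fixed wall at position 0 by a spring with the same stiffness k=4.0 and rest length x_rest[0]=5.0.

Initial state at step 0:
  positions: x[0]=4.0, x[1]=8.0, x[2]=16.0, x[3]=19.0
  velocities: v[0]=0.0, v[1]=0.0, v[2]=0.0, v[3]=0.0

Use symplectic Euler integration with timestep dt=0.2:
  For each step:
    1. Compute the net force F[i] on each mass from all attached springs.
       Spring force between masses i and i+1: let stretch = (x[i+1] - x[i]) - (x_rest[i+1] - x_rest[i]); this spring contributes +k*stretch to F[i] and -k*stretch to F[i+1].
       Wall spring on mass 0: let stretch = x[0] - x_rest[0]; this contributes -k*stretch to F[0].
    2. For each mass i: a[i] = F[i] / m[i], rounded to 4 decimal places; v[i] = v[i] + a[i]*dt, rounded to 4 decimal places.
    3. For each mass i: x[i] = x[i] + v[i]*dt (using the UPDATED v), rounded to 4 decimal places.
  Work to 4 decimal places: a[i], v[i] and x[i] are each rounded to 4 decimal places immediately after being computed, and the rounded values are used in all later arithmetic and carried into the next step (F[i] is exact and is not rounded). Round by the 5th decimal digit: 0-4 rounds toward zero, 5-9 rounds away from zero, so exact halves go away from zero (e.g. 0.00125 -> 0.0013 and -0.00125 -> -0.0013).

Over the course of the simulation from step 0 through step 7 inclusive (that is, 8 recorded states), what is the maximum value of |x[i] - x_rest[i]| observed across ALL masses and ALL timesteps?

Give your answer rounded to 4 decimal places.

Step 0: x=[4.0000 8.0000 16.0000 19.0000] v=[0.0000 0.0000 0.0000 0.0000]
Step 1: x=[4.0000 8.6400 15.2000 19.3200] v=[0.0000 3.2000 -4.0000 1.6000]
Step 2: x=[4.1024 9.5872 14.0096 19.7808] v=[0.5120 4.7360 -5.9520 2.3040]
Step 3: x=[4.4260 10.3644 13.0350 20.1182] v=[1.6179 3.8861 -4.8730 1.6870]
Step 4: x=[4.9916 10.6188 12.7664 20.1223] v=[2.8278 1.2719 -1.3429 0.0204]
Step 5: x=[5.6589 10.3164 13.3311 19.7494] v=[3.3363 -1.5118 2.8237 -1.8643]
Step 6: x=[6.1659 9.7512 14.4404 19.1496] v=[2.5352 -2.8260 5.5466 -2.9989]
Step 7: x=[6.2600 9.3626 15.5529 18.5963] v=[0.4707 -1.9429 5.5626 -2.7663]
Max displacement = 2.2336

Answer: 2.2336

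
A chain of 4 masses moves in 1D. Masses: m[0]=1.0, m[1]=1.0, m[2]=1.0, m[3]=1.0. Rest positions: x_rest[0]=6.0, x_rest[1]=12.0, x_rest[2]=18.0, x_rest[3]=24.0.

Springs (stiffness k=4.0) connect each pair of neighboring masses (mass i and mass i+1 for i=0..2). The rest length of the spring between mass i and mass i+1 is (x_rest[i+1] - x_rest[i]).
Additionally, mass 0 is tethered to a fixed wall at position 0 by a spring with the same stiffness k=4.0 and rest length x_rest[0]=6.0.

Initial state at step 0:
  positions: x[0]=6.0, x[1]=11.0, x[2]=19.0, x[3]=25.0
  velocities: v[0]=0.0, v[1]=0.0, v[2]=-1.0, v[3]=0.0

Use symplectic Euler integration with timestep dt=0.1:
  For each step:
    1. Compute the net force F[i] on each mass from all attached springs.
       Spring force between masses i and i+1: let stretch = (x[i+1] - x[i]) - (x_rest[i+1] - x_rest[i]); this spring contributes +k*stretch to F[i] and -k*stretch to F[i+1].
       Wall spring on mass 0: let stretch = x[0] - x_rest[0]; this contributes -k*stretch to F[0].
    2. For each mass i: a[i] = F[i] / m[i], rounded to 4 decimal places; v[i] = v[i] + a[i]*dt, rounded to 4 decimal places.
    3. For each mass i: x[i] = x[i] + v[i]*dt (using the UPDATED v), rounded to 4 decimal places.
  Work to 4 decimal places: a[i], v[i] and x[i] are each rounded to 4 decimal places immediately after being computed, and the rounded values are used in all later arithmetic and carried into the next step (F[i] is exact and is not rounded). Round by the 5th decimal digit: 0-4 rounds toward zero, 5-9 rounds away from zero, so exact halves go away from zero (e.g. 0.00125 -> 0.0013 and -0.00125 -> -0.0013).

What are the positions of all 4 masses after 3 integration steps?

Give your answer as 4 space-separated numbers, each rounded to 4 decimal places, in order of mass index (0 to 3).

Step 0: x=[6.0000 11.0000 19.0000 25.0000] v=[0.0000 0.0000 -1.0000 0.0000]
Step 1: x=[5.9600 11.1200 18.8200 25.0000] v=[-0.4000 1.2000 -1.8000 0.0000]
Step 2: x=[5.8880 11.3416 18.5792 24.9928] v=[-0.7200 2.2160 -2.4080 -0.0720]
Step 3: x=[5.7986 11.6346 18.3054 24.9691] v=[-0.8938 2.9296 -2.7376 -0.2374]

Answer: 5.7986 11.6346 18.3054 24.9691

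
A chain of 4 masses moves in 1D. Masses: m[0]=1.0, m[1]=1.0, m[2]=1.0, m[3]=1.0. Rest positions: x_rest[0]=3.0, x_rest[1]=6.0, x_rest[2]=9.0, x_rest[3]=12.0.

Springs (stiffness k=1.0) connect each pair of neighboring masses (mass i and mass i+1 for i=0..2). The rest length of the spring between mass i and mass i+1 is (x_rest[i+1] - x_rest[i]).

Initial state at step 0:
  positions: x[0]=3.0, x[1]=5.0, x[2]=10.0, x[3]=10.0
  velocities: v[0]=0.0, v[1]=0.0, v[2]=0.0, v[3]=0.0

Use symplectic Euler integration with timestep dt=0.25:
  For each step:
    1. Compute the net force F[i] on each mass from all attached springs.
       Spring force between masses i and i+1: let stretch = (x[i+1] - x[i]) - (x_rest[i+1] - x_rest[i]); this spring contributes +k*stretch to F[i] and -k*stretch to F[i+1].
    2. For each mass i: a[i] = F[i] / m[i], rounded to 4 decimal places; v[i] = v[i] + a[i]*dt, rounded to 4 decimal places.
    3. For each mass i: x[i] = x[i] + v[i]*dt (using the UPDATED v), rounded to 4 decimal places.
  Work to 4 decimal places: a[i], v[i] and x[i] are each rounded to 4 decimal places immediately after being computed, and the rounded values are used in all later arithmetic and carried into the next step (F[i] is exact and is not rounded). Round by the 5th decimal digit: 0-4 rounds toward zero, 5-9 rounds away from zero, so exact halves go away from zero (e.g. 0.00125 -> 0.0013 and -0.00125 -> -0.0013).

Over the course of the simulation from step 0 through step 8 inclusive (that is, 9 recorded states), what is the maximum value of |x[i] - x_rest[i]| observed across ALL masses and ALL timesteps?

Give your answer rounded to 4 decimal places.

Step 0: x=[3.0000 5.0000 10.0000 10.0000] v=[0.0000 0.0000 0.0000 0.0000]
Step 1: x=[2.9375 5.1875 9.6875 10.1875] v=[-0.2500 0.7500 -1.2500 0.7500]
Step 2: x=[2.8281 5.5156 9.1250 10.5313] v=[-0.4375 1.3125 -2.2500 1.3750]
Step 3: x=[2.6992 5.9014 8.4248 10.9747] v=[-0.5156 1.5430 -2.8008 1.7734]
Step 4: x=[2.5829 6.2447 7.7263 11.4462] v=[-0.4651 1.3733 -2.7942 1.8859]
Step 5: x=[2.5080 6.4518 7.1677 11.8727] v=[-0.2997 0.8283 -2.2346 1.7059]
Step 6: x=[2.4921 6.4571 6.8584 12.1926] v=[-0.0638 0.0213 -1.2373 1.2797]
Step 7: x=[2.5365 6.2397 6.8574 12.3667] v=[0.1775 -0.8696 -0.0041 0.6962]
Step 8: x=[2.6248 5.8295 7.1621 12.3839] v=[0.3533 -1.6410 1.2188 0.0689]
Max displacement = 2.1426

Answer: 2.1426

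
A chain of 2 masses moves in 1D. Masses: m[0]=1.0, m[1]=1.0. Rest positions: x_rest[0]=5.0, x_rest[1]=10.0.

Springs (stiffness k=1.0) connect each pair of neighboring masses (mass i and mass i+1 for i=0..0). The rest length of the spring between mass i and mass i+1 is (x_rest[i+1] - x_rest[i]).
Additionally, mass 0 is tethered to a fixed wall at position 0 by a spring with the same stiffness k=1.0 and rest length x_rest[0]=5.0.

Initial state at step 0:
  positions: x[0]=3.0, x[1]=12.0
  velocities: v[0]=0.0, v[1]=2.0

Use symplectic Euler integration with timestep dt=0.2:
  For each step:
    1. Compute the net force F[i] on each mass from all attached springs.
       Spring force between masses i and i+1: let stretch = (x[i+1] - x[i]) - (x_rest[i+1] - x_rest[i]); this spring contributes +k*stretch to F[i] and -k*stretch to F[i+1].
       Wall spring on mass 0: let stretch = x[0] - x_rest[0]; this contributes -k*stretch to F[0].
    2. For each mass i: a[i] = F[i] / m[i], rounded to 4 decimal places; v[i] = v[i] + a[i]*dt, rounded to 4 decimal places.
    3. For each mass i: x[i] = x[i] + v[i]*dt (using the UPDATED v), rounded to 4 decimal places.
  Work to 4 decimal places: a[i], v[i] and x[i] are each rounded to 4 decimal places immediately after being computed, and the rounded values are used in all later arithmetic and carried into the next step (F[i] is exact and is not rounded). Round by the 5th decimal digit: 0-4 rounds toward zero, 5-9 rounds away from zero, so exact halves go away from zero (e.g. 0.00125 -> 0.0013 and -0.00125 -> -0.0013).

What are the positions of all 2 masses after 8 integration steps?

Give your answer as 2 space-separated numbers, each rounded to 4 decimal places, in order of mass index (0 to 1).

Answer: 8.2977 11.0514

Derivation:
Step 0: x=[3.0000 12.0000] v=[0.0000 2.0000]
Step 1: x=[3.2400 12.2400] v=[1.2000 1.2000]
Step 2: x=[3.7104 12.3200] v=[2.3520 0.4000]
Step 3: x=[4.3768 12.2556] v=[3.3318 -0.3219]
Step 4: x=[5.1832 12.0761] v=[4.0322 -0.8977]
Step 5: x=[6.0580 11.8208] v=[4.3741 -1.2763]
Step 6: x=[6.9210 11.5350] v=[4.3151 -1.4289]
Step 7: x=[7.6917 11.2647] v=[3.8537 -1.3517]
Step 8: x=[8.2977 11.0514] v=[3.0300 -1.0663]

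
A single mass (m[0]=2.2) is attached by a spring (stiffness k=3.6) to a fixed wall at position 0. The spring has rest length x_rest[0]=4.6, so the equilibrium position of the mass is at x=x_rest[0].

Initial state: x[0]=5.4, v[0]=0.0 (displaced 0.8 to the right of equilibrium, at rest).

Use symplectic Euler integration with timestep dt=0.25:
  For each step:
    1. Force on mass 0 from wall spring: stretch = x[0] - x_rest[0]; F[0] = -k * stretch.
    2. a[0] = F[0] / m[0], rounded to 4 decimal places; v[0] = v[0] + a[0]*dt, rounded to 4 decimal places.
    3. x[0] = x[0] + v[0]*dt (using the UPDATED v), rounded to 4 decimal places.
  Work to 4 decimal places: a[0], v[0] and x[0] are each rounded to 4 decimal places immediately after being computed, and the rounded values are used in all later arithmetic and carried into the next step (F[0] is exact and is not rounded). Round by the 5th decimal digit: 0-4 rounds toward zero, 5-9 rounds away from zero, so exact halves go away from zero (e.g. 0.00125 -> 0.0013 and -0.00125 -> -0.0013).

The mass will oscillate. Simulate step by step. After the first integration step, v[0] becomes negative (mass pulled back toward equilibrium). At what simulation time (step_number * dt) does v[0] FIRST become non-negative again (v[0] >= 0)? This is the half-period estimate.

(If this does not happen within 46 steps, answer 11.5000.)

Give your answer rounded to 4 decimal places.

Answer: 2.5000

Derivation:
Step 0: x=[5.4000] v=[0.0000]
Step 1: x=[5.3182] v=[-0.3273]
Step 2: x=[5.1629] v=[-0.6211]
Step 3: x=[4.9501] v=[-0.8514]
Step 4: x=[4.7015] v=[-0.9946]
Step 5: x=[4.4425] v=[-1.0361]
Step 6: x=[4.1996] v=[-0.9717]
Step 7: x=[3.9976] v=[-0.8079]
Step 8: x=[3.8572] v=[-0.5615]
Step 9: x=[3.7928] v=[-0.2576]
Step 10: x=[3.8110] v=[0.0726]
First v>=0 after going negative at step 10, time=2.5000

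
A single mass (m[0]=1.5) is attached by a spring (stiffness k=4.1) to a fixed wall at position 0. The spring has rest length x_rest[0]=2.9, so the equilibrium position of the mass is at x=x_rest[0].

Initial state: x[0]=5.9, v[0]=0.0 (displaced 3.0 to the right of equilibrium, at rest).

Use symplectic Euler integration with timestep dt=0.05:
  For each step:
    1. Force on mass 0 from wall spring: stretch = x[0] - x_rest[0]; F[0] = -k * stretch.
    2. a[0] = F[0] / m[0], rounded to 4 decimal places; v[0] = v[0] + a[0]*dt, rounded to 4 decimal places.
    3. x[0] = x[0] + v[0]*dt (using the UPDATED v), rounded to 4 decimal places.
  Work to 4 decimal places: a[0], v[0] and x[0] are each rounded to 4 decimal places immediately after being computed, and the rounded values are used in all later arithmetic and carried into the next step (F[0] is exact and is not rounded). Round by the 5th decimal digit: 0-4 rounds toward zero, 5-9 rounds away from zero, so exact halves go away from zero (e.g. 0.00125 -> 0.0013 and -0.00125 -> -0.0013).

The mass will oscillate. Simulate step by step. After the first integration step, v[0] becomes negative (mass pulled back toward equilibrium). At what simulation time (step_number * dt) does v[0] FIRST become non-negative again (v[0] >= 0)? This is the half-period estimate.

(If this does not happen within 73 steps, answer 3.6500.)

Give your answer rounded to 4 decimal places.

Answer: 1.9000

Derivation:
Step 0: x=[5.9000] v=[0.0000]
Step 1: x=[5.8795] v=[-0.4100]
Step 2: x=[5.8386] v=[-0.8172]
Step 3: x=[5.7777] v=[-1.2188]
Step 4: x=[5.6971] v=[-1.6121]
Step 5: x=[5.5974] v=[-1.9944]
Step 6: x=[5.4793] v=[-2.3630]
Step 7: x=[5.3435] v=[-2.7155]
Step 8: x=[5.1910] v=[-3.0494]
Step 9: x=[5.0229] v=[-3.3625]
Step 10: x=[4.8403] v=[-3.6526]
Step 11: x=[4.6444] v=[-3.9178]
Step 12: x=[4.4366] v=[-4.1562]
Step 13: x=[4.2183] v=[-4.3662]
Step 14: x=[3.9910] v=[-4.5464]
Step 15: x=[3.7562] v=[-4.6955]
Step 16: x=[3.5156] v=[-4.8125]
Step 17: x=[3.2708] v=[-4.8966]
Step 18: x=[3.0234] v=[-4.9473]
Step 19: x=[2.7752] v=[-4.9642]
Step 20: x=[2.5278] v=[-4.9471]
Step 21: x=[2.2830] v=[-4.8962]
Step 22: x=[2.0424] v=[-4.8119]
Step 23: x=[1.8077] v=[-4.6947]
Step 24: x=[1.5804] v=[-4.5454]
Step 25: x=[1.3621] v=[-4.3651]
Step 26: x=[1.1544] v=[-4.1549]
Step 27: x=[0.9586] v=[-3.9163]
Step 28: x=[0.7761] v=[-3.6510]
Step 29: x=[0.6081] v=[-3.3607]
Step 30: x=[0.4557] v=[-3.0475]
Step 31: x=[0.3200] v=[-2.7134]
Step 32: x=[0.2020] v=[-2.3608]
Step 33: x=[0.1024] v=[-1.9921]
Step 34: x=[0.0219] v=[-1.6098]
Step 35: x=[-0.0389] v=[-1.2165]
Step 36: x=[-0.0796] v=[-0.8149]
Step 37: x=[-0.1000] v=[-0.4077]
Step 38: x=[-0.0999] v=[0.0023]
First v>=0 after going negative at step 38, time=1.9000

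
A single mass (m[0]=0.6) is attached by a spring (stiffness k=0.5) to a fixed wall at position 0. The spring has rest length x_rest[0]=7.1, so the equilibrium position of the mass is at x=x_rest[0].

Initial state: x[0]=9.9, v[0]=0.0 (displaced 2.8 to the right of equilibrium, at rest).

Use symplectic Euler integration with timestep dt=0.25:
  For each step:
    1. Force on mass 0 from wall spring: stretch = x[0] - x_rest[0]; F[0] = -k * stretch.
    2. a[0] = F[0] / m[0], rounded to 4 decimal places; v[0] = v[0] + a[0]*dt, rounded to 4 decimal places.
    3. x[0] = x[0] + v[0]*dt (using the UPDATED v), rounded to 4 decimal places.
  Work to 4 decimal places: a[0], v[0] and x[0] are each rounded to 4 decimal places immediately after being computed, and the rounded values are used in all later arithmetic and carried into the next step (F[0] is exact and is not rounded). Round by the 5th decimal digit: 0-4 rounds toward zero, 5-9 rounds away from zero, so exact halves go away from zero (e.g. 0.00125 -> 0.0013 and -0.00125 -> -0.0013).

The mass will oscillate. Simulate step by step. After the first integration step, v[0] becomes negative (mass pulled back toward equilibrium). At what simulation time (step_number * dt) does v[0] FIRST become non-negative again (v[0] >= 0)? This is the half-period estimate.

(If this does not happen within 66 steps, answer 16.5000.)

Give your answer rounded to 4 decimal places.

Answer: 3.5000

Derivation:
Step 0: x=[9.9000] v=[0.0000]
Step 1: x=[9.7542] v=[-0.5833]
Step 2: x=[9.4701] v=[-1.1363]
Step 3: x=[9.0626] v=[-1.6301]
Step 4: x=[8.5529] v=[-2.0390]
Step 5: x=[7.9675] v=[-2.3417]
Step 6: x=[7.3369] v=[-2.5224]
Step 7: x=[6.6940] v=[-2.5718]
Step 8: x=[6.0722] v=[-2.4872]
Step 9: x=[5.5039] v=[-2.2731]
Step 10: x=[5.0188] v=[-1.9406]
Step 11: x=[4.6421] v=[-1.5070]
Step 12: x=[4.3934] v=[-0.9949]
Step 13: x=[4.2857] v=[-0.4310]
Step 14: x=[4.3245] v=[0.1553]
First v>=0 after going negative at step 14, time=3.5000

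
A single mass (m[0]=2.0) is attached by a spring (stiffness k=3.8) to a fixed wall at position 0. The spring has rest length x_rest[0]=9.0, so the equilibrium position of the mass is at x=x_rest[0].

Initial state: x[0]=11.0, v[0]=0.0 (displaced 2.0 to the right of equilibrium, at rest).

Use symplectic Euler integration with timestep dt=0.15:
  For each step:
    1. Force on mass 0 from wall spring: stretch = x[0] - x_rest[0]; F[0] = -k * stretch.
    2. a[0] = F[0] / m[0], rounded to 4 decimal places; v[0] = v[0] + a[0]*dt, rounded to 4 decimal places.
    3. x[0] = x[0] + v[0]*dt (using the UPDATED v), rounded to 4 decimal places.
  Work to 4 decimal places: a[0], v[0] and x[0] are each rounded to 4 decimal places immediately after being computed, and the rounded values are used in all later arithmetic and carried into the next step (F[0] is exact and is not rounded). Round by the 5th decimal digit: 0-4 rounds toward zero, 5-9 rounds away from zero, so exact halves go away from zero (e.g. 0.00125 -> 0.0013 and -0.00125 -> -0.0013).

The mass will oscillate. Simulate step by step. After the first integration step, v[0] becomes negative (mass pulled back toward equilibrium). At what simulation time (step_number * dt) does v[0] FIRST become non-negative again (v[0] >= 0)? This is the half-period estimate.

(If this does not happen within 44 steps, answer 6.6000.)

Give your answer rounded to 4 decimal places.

Answer: 2.4000

Derivation:
Step 0: x=[11.0000] v=[0.0000]
Step 1: x=[10.9145] v=[-0.5700]
Step 2: x=[10.7472] v=[-1.1156]
Step 3: x=[10.5052] v=[-1.6136]
Step 4: x=[10.1988] v=[-2.0426]
Step 5: x=[9.8412] v=[-2.3843]
Step 6: x=[9.4476] v=[-2.6240]
Step 7: x=[9.0349] v=[-2.7516]
Step 8: x=[8.6207] v=[-2.7615]
Step 9: x=[8.2227] v=[-2.6534]
Step 10: x=[7.8579] v=[-2.4319]
Step 11: x=[7.5419] v=[-2.1064]
Step 12: x=[7.2883] v=[-1.6908]
Step 13: x=[7.1079] v=[-1.2030]
Step 14: x=[7.0083] v=[-0.6638]
Step 15: x=[6.9939] v=[-0.0962]
Step 16: x=[7.0652] v=[0.4755]
First v>=0 after going negative at step 16, time=2.4000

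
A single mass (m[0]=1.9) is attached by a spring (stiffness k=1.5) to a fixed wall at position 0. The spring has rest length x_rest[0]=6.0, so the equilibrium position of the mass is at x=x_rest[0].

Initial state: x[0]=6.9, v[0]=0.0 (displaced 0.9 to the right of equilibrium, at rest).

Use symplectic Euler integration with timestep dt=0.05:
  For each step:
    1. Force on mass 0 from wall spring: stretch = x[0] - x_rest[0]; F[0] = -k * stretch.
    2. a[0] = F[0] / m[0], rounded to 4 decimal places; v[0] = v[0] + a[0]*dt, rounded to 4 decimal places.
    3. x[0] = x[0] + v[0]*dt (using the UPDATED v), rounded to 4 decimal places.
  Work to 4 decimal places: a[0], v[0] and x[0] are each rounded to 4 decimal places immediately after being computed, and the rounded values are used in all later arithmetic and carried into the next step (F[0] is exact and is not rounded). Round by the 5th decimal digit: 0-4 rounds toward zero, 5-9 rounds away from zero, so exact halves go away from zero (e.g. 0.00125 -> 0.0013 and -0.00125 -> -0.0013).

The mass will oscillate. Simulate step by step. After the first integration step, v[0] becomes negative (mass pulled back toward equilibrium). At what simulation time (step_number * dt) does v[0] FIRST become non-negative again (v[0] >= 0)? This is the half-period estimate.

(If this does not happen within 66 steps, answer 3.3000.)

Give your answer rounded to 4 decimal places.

Answer: 3.3000

Derivation:
Step 0: x=[6.9000] v=[0.0000]
Step 1: x=[6.8982] v=[-0.0355]
Step 2: x=[6.8947] v=[-0.0710]
Step 3: x=[6.8894] v=[-0.1063]
Step 4: x=[6.8823] v=[-0.1414]
Step 5: x=[6.8735] v=[-0.1762]
Step 6: x=[6.8630] v=[-0.2107]
Step 7: x=[6.8508] v=[-0.2448]
Step 8: x=[6.8369] v=[-0.2784]
Step 9: x=[6.8213] v=[-0.3114]
Step 10: x=[6.8041] v=[-0.3438]
Step 11: x=[6.7853] v=[-0.3755]
Step 12: x=[6.7650] v=[-0.4065]
Step 13: x=[6.7432] v=[-0.4367]
Step 14: x=[6.7199] v=[-0.4660]
Step 15: x=[6.6952] v=[-0.4944]
Step 16: x=[6.6691] v=[-0.5218]
Step 17: x=[6.6417] v=[-0.5482]
Step 18: x=[6.6130] v=[-0.5735]
Step 19: x=[6.5831] v=[-0.5977]
Step 20: x=[6.5521] v=[-0.6207]
Step 21: x=[6.5200] v=[-0.6425]
Step 22: x=[6.4869] v=[-0.6630]
Step 23: x=[6.4528] v=[-0.6822]
Step 24: x=[6.4178] v=[-0.7001]
Step 25: x=[6.3820] v=[-0.7166]
Step 26: x=[6.3454] v=[-0.7317]
Step 27: x=[6.3081] v=[-0.7453]
Step 28: x=[6.2702] v=[-0.7575]
Step 29: x=[6.2318] v=[-0.7682]
Step 30: x=[6.1929] v=[-0.7774]
Step 31: x=[6.1537] v=[-0.7850]
Step 32: x=[6.1141] v=[-0.7911]
Step 33: x=[6.0743] v=[-0.7956]
Step 34: x=[6.0344] v=[-0.7985]
Step 35: x=[5.9944] v=[-0.7999]
Step 36: x=[5.9544] v=[-0.7997]
Step 37: x=[5.9145] v=[-0.7979]
Step 38: x=[5.8748] v=[-0.7945]
Step 39: x=[5.8353] v=[-0.7896]
Step 40: x=[5.7961] v=[-0.7831]
Step 41: x=[5.7573] v=[-0.7751]
Step 42: x=[5.7190] v=[-0.7655]
Step 43: x=[5.6813] v=[-0.7544]
Step 44: x=[5.6442] v=[-0.7418]
Step 45: x=[5.6078] v=[-0.7278]
Step 46: x=[5.5722] v=[-0.7123]
Step 47: x=[5.5374] v=[-0.6954]
Step 48: x=[5.5035] v=[-0.6771]
Step 49: x=[5.4706] v=[-0.6575]
Step 50: x=[5.4388] v=[-0.6366]
Step 51: x=[5.4081] v=[-0.6144]
Step 52: x=[5.3786] v=[-0.5910]
Step 53: x=[5.3503] v=[-0.5665]
Step 54: x=[5.3233] v=[-0.5409]
Step 55: x=[5.2976] v=[-0.5142]
Step 56: x=[5.2733] v=[-0.4865]
Step 57: x=[5.2504] v=[-0.4578]
Step 58: x=[5.2290] v=[-0.4282]
Step 59: x=[5.2091] v=[-0.3978]
Step 60: x=[5.1908] v=[-0.3666]
Step 61: x=[5.1741] v=[-0.3347]
Step 62: x=[5.1590] v=[-0.3021]
Step 63: x=[5.1456] v=[-0.2689]
Step 64: x=[5.1338] v=[-0.2352]
Step 65: x=[5.1238] v=[-0.2010]
Step 66: x=[5.1155] v=[-0.1664]
v[0] did not become non-negative within 66 steps; using fallback time=3.3000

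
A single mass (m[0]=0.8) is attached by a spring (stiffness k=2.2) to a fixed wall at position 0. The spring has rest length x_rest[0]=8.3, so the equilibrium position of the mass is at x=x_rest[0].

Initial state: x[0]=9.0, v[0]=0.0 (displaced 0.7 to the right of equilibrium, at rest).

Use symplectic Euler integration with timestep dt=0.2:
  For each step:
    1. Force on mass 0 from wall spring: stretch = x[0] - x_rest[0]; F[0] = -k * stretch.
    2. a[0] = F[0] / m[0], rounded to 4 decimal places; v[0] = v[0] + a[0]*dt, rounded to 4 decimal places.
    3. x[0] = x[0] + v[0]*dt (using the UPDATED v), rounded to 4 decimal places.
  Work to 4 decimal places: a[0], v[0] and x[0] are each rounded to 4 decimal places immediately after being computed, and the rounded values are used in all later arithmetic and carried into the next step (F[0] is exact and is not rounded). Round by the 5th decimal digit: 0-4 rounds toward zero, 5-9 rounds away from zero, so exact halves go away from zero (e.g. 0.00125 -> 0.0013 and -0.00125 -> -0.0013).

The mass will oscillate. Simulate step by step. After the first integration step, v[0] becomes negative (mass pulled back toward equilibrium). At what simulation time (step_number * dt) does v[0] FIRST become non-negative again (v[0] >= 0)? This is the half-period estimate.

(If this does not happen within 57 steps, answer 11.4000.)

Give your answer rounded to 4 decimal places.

Step 0: x=[9.0000] v=[0.0000]
Step 1: x=[8.9230] v=[-0.3850]
Step 2: x=[8.7775] v=[-0.7277]
Step 3: x=[8.5794] v=[-0.9903]
Step 4: x=[8.3506] v=[-1.1440]
Step 5: x=[8.1162] v=[-1.1718]
Step 6: x=[7.9021] v=[-1.0707]
Step 7: x=[7.7317] v=[-0.8519]
Step 8: x=[7.6238] v=[-0.5393]
Step 9: x=[7.5903] v=[-0.1674]
Step 10: x=[7.6349] v=[0.2229]
First v>=0 after going negative at step 10, time=2.0000

Answer: 2.0000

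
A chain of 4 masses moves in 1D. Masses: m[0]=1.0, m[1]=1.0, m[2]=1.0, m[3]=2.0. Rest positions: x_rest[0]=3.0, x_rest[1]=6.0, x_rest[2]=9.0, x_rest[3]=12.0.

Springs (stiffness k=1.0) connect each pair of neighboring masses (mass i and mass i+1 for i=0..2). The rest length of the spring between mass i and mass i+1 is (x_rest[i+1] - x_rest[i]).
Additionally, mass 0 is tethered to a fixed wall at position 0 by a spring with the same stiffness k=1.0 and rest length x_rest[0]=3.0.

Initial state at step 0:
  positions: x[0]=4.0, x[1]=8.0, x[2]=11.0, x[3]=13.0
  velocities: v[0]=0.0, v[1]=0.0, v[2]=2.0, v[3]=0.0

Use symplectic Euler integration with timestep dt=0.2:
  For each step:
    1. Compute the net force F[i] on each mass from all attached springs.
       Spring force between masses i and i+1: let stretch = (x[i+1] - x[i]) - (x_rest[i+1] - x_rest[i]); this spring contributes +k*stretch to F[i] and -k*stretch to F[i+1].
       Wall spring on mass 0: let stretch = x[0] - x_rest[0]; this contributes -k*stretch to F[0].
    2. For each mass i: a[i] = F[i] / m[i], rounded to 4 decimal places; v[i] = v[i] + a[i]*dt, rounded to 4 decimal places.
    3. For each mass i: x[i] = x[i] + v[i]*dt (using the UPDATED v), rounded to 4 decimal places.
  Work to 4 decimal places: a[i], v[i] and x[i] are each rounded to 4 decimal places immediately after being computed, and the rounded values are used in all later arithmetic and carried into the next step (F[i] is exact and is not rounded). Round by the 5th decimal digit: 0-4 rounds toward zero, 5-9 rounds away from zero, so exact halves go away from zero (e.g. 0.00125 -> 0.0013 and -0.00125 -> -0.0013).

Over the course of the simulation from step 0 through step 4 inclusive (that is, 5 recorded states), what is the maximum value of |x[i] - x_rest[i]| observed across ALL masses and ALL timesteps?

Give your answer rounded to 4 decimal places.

Step 0: x=[4.0000 8.0000 11.0000 13.0000] v=[0.0000 0.0000 2.0000 0.0000]
Step 1: x=[4.0000 7.9600 11.3600 13.0200] v=[0.0000 -0.2000 1.8000 0.1000]
Step 2: x=[3.9984 7.8976 11.6504 13.0668] v=[-0.0080 -0.3120 1.4520 0.2340]
Step 3: x=[3.9928 7.8293 11.8473 13.1453] v=[-0.0278 -0.3413 0.9847 0.3924]
Step 4: x=[3.9810 7.7683 11.9354 13.2578] v=[-0.0591 -0.3050 0.4407 0.5626]
Max displacement = 2.9354

Answer: 2.9354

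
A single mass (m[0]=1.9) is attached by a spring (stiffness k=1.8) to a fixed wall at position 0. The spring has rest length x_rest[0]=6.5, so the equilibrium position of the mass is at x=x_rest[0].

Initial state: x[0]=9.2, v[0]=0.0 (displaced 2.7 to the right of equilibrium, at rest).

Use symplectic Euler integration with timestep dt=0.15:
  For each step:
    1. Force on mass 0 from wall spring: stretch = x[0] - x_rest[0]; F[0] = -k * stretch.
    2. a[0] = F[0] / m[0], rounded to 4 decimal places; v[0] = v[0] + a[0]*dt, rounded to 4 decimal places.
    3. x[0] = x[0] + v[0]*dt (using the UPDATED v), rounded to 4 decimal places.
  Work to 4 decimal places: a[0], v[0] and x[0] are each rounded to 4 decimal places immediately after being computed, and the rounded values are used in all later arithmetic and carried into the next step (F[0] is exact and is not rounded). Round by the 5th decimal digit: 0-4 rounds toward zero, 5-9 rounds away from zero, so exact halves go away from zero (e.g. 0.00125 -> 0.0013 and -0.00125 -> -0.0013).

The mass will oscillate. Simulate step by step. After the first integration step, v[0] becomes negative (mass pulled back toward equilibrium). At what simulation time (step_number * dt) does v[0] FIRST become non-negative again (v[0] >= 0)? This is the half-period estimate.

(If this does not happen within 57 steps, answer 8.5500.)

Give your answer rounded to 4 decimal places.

Answer: 3.3000

Derivation:
Step 0: x=[9.2000] v=[0.0000]
Step 1: x=[9.1424] v=[-0.3837]
Step 2: x=[9.0285] v=[-0.7592]
Step 3: x=[8.8607] v=[-1.1185]
Step 4: x=[8.6426] v=[-1.4540]
Step 5: x=[8.3788] v=[-1.7585]
Step 6: x=[8.0750] v=[-2.0255]
Step 7: x=[7.7376] v=[-2.2493]
Step 8: x=[7.3738] v=[-2.4252]
Step 9: x=[6.9914] v=[-2.5494]
Step 10: x=[6.5985] v=[-2.6192]
Step 11: x=[6.2035] v=[-2.6332]
Step 12: x=[5.8148] v=[-2.5911]
Step 13: x=[5.4407] v=[-2.4937]
Step 14: x=[5.0892] v=[-2.3432]
Step 15: x=[4.7678] v=[-2.1427]
Step 16: x=[4.4833] v=[-1.8966]
Step 17: x=[4.2418] v=[-1.6100]
Step 18: x=[4.0484] v=[-1.2891]
Step 19: x=[3.9073] v=[-0.9407]
Step 20: x=[3.8215] v=[-0.5723]
Step 21: x=[3.7927] v=[-0.1917]
Step 22: x=[3.8217] v=[0.1930]
First v>=0 after going negative at step 22, time=3.3000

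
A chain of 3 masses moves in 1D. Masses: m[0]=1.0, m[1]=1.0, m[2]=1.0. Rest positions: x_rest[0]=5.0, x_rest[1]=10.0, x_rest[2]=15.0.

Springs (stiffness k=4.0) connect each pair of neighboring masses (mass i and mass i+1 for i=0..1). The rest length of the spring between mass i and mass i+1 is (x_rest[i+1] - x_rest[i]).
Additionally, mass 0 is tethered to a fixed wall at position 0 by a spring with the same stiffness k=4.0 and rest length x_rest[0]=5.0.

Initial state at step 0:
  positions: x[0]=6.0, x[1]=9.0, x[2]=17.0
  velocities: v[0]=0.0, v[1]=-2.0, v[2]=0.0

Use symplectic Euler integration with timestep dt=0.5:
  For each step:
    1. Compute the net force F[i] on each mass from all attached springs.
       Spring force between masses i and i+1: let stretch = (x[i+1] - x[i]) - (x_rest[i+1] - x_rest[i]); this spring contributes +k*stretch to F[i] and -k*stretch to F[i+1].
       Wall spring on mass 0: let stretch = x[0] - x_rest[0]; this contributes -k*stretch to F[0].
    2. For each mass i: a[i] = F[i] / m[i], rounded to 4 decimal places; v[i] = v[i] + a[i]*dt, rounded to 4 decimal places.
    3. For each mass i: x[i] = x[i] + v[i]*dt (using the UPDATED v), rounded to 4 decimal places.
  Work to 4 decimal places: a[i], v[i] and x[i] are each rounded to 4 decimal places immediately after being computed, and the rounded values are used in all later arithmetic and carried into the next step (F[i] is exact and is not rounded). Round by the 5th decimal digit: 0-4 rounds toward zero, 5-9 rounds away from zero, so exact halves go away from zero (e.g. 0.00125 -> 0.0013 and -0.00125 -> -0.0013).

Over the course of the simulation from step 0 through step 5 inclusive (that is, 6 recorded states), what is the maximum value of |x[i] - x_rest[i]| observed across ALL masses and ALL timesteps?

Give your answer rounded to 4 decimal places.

Answer: 4.0000

Derivation:
Step 0: x=[6.0000 9.0000 17.0000] v=[0.0000 -2.0000 0.0000]
Step 1: x=[3.0000 13.0000 14.0000] v=[-6.0000 8.0000 -6.0000]
Step 2: x=[7.0000 8.0000 15.0000] v=[8.0000 -10.0000 2.0000]
Step 3: x=[5.0000 9.0000 14.0000] v=[-4.0000 2.0000 -2.0000]
Step 4: x=[2.0000 11.0000 13.0000] v=[-6.0000 4.0000 -2.0000]
Step 5: x=[6.0000 6.0000 15.0000] v=[8.0000 -10.0000 4.0000]
Max displacement = 4.0000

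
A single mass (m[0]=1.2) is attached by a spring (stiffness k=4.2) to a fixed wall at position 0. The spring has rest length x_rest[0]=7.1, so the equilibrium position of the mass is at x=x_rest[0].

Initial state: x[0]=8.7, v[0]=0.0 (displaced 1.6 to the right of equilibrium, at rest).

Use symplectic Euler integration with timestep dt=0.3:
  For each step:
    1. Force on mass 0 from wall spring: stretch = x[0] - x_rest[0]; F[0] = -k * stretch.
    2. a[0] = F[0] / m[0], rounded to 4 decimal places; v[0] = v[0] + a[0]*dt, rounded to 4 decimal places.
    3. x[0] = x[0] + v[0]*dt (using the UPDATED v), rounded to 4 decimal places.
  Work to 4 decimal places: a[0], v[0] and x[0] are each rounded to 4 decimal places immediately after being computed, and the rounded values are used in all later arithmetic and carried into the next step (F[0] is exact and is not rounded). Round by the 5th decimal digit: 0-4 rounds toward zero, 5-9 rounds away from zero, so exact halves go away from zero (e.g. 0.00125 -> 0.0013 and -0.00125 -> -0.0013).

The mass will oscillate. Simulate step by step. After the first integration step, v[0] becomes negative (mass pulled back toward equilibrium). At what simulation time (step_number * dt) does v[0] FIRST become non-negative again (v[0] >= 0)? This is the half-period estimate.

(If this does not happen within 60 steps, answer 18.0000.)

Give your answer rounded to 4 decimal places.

Step 0: x=[8.7000] v=[0.0000]
Step 1: x=[8.1960] v=[-1.6800]
Step 2: x=[7.3468] v=[-2.8308]
Step 3: x=[6.4198] v=[-3.0899]
Step 4: x=[5.7071] v=[-2.3757]
Step 5: x=[5.4332] v=[-0.9131]
Step 6: x=[5.6843] v=[0.8370]
First v>=0 after going negative at step 6, time=1.8000

Answer: 1.8000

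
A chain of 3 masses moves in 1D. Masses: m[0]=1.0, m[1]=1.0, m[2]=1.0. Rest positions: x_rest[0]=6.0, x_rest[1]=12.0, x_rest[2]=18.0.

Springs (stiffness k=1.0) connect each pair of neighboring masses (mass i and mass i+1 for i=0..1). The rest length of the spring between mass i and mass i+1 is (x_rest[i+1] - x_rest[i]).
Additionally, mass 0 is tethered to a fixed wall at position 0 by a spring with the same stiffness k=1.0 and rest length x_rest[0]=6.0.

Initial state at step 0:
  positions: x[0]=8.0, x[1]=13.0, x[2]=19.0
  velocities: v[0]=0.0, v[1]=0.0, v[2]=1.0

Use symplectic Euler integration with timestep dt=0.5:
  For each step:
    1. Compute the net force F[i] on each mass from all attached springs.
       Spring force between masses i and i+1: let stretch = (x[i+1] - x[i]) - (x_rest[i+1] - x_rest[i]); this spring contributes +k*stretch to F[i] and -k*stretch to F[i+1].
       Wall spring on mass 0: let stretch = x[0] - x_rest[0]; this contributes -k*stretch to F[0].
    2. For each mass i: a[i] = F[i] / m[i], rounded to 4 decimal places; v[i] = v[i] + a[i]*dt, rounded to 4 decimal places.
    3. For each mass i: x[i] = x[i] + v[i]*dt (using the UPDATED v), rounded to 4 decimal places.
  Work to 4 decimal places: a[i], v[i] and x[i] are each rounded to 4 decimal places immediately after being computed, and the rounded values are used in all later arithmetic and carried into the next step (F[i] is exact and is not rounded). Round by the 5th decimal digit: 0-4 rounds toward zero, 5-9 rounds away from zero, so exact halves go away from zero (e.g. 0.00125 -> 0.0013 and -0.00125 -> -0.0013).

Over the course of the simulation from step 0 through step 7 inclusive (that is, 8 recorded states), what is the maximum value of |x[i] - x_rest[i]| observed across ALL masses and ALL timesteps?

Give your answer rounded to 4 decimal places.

Step 0: x=[8.0000 13.0000 19.0000] v=[0.0000 0.0000 1.0000]
Step 1: x=[7.2500 13.2500 19.5000] v=[-1.5000 0.5000 1.0000]
Step 2: x=[6.1875 13.5625 19.9375] v=[-2.1250 0.6250 0.8750]
Step 3: x=[5.4219 13.6250 20.2813] v=[-1.5313 0.1250 0.6875]
Step 4: x=[5.3516 13.3008 20.4610] v=[-0.1407 -0.6484 0.3594]
Step 5: x=[5.9307 12.7794 20.3507] v=[1.1581 -1.0429 -0.2207]
Step 6: x=[6.7393 12.4386 19.8475] v=[1.6171 -0.6816 -1.0064]
Step 7: x=[7.2879 12.5252 18.9921] v=[1.0971 0.1732 -1.7109]
Max displacement = 2.4610

Answer: 2.4610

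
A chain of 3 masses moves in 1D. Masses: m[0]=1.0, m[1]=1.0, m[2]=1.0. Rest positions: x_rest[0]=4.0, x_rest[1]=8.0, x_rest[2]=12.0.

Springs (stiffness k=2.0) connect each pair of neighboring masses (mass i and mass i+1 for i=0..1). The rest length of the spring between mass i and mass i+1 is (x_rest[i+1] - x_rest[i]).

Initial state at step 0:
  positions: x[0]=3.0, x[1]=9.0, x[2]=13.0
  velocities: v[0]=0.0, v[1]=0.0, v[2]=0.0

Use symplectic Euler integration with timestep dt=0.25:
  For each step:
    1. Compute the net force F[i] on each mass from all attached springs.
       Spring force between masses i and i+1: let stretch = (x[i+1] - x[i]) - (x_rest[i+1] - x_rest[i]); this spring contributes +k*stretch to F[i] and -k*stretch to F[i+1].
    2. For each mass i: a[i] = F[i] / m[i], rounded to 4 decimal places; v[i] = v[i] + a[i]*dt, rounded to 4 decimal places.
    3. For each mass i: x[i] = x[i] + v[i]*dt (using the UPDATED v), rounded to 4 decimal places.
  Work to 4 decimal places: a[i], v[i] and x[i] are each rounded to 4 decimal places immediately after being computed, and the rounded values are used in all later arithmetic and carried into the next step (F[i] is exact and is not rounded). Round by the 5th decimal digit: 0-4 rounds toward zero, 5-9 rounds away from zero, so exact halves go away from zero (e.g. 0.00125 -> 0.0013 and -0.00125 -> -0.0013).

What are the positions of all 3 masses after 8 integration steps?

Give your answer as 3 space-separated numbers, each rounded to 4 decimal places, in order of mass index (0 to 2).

Step 0: x=[3.0000 9.0000 13.0000] v=[0.0000 0.0000 0.0000]
Step 1: x=[3.2500 8.7500 13.0000] v=[1.0000 -1.0000 0.0000]
Step 2: x=[3.6875 8.3438 12.9688] v=[1.7500 -1.6250 -0.1250]
Step 3: x=[4.2071 7.9336 12.8594] v=[2.0782 -1.6407 -0.4375]
Step 4: x=[4.6925 7.6733 12.6343] v=[1.9415 -1.0411 -0.9004]
Step 5: x=[5.0505 7.6606 12.2891] v=[1.4319 -0.0510 -1.3809]
Step 6: x=[5.2348 7.9002 11.8653] v=[0.7370 0.9582 -1.6952]
Step 7: x=[5.2522 8.3022 11.4459] v=[0.0697 1.6081 -1.6778]
Step 8: x=[5.1509 8.7160 11.1335] v=[-0.4053 1.6550 -1.2497]

Answer: 5.1509 8.7160 11.1335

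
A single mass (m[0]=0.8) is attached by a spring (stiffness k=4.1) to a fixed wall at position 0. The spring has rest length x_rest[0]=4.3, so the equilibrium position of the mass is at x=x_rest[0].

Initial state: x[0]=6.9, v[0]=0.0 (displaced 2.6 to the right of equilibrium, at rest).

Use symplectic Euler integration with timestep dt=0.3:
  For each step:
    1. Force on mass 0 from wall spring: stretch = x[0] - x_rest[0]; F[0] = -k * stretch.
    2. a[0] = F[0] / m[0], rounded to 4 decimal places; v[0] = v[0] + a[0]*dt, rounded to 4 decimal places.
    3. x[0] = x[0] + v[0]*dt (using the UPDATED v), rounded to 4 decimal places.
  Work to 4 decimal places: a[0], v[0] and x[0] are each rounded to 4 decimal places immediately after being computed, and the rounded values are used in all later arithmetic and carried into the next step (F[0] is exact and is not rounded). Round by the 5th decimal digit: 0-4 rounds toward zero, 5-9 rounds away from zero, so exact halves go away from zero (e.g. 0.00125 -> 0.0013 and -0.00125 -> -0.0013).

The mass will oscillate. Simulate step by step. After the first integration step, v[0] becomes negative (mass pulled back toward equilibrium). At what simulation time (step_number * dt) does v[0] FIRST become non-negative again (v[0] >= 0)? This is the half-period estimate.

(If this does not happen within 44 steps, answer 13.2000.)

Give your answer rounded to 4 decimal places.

Answer: 1.5000

Derivation:
Step 0: x=[6.9000] v=[0.0000]
Step 1: x=[5.7008] v=[-3.9975]
Step 2: x=[3.8554] v=[-6.1512]
Step 3: x=[2.2151] v=[-5.4676]
Step 4: x=[1.5365] v=[-2.2621]
Step 5: x=[2.1325] v=[1.9868]
First v>=0 after going negative at step 5, time=1.5000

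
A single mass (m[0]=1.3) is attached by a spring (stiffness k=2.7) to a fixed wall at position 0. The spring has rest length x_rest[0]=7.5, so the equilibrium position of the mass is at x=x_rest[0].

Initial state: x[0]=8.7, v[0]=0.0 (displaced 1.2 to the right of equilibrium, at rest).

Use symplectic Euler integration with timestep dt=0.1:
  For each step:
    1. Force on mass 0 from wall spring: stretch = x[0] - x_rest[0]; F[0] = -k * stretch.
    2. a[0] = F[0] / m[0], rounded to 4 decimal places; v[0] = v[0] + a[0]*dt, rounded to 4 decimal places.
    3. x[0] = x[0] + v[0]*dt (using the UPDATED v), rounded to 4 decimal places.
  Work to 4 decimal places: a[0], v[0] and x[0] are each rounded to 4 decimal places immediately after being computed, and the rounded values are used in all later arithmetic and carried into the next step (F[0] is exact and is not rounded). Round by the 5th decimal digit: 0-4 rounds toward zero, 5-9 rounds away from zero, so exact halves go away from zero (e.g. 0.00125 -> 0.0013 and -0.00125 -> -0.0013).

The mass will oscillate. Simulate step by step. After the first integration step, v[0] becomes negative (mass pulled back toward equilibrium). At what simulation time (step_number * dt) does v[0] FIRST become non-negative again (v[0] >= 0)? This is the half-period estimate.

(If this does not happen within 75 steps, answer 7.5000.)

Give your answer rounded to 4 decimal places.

Step 0: x=[8.7000] v=[0.0000]
Step 1: x=[8.6751] v=[-0.2492]
Step 2: x=[8.6258] v=[-0.4933]
Step 3: x=[8.5531] v=[-0.7271]
Step 4: x=[8.4585] v=[-0.9458]
Step 5: x=[8.3440] v=[-1.1449]
Step 6: x=[8.2120] v=[-1.3202]
Step 7: x=[8.0652] v=[-1.4681]
Step 8: x=[7.9067] v=[-1.5855]
Step 9: x=[7.7397] v=[-1.6700]
Step 10: x=[7.5677] v=[-1.7198]
Step 11: x=[7.3943] v=[-1.7339]
Step 12: x=[7.2231] v=[-1.7120]
Step 13: x=[7.0577] v=[-1.6545]
Step 14: x=[6.9014] v=[-1.5626]
Step 15: x=[6.7576] v=[-1.4383]
Step 16: x=[6.6292] v=[-1.2841]
Step 17: x=[6.5189] v=[-1.1032]
Step 18: x=[6.4290] v=[-0.8994]
Step 19: x=[6.3613] v=[-0.6770]
Step 20: x=[6.3173] v=[-0.4405]
Step 21: x=[6.2978] v=[-0.1949]
Step 22: x=[6.3033] v=[0.0548]
First v>=0 after going negative at step 22, time=2.2000

Answer: 2.2000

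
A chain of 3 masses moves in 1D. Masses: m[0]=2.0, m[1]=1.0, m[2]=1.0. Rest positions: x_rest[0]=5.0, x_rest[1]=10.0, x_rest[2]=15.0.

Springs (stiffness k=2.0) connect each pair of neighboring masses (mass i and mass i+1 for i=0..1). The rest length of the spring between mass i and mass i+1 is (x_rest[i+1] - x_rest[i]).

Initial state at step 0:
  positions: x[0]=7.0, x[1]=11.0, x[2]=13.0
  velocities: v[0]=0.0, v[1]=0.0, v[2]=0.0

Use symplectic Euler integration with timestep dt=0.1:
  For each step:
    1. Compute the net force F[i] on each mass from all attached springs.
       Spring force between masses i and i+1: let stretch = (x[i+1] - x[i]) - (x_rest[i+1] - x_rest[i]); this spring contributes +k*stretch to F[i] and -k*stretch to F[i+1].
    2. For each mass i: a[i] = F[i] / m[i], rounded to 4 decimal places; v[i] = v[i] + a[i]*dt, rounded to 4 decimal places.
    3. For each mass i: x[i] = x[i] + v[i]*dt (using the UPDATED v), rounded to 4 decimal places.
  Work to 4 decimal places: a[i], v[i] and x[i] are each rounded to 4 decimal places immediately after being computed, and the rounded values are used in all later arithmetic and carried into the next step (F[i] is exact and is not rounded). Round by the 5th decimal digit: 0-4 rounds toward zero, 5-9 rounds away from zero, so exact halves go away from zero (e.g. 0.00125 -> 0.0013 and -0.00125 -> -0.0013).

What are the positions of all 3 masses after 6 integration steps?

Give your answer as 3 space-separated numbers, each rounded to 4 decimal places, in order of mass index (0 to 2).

Step 0: x=[7.0000 11.0000 13.0000] v=[0.0000 0.0000 0.0000]
Step 1: x=[6.9900 10.9600 13.0600] v=[-0.1000 -0.4000 0.6000]
Step 2: x=[6.9697 10.8826 13.1780] v=[-0.2030 -0.7740 1.1800]
Step 3: x=[6.9385 10.7729 13.3501] v=[-0.3117 -1.0975 1.7209]
Step 4: x=[6.8957 10.6380 13.5707] v=[-0.4283 -1.3489 2.2055]
Step 5: x=[6.8403 10.4869 13.8326] v=[-0.5541 -1.5108 2.6190]
Step 6: x=[6.7714 10.3298 14.1276] v=[-0.6894 -1.5710 2.9499]

Answer: 6.7714 10.3298 14.1276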